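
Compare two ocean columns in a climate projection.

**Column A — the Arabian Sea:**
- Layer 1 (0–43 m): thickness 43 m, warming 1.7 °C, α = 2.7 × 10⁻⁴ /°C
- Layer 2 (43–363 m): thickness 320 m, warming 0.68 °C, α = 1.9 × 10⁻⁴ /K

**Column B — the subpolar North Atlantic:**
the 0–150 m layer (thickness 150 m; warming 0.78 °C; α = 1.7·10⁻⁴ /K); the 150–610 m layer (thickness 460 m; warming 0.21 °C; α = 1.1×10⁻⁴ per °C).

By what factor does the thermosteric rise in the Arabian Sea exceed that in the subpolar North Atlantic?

2.0

A Layer 1: 2.7×10⁻⁴ × 1.7 × 43 = 0.019737 m
A Layer 2: 1.9×10⁻⁴ × 320 × 0.68 = 0.041344 m
A total: 0.061081 m
B 1.7×10⁻⁴ × 0.78 × 150 = 0.01989 m
B 150–610 m: 0.21 × 1.1×10⁻⁴ × 460 = 0.010626 m
B total: 0.030516 m
Ratio: 0.061081 / 0.030516 ≈ 2.002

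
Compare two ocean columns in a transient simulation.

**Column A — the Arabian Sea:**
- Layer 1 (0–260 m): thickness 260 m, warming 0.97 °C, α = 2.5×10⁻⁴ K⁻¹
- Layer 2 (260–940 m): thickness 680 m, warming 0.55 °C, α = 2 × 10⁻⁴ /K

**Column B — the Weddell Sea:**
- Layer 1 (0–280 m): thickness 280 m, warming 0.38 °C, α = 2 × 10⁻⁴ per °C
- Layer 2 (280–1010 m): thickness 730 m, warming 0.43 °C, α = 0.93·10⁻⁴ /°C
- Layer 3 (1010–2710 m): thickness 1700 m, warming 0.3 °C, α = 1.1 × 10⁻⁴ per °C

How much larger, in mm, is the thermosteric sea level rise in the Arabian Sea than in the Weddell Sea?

A Layer 1: 260 × 2.5×10⁻⁴ × 0.97 = 0.06305 m
A Layer 2: 680 × 0.55 × 2×10⁻⁴ = 0.07480 m
A total: 0.13785 m
B 0–280 m: 2×10⁻⁴ × 0.38 × 280 = 0.02128 m
B 280–1010 m: 0.43 × 0.93×10⁻⁴ × 730 = 0.0291927 m
B 1010–2710 m: 0.3 × 1.1×10⁻⁴ × 1700 = 0.05610 m
B total: 0.1065727 m
Difference: 0.13785 − 0.1065727 = 0.0312773 m

31 mm larger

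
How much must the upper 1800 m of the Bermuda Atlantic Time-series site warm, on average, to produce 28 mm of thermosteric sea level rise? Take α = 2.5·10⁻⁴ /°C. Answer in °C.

0.062 °C

ΔT = Δh/(αH) = 0.028 / (2.5×10⁻⁴ × 1800) ≈ 0.06222 °C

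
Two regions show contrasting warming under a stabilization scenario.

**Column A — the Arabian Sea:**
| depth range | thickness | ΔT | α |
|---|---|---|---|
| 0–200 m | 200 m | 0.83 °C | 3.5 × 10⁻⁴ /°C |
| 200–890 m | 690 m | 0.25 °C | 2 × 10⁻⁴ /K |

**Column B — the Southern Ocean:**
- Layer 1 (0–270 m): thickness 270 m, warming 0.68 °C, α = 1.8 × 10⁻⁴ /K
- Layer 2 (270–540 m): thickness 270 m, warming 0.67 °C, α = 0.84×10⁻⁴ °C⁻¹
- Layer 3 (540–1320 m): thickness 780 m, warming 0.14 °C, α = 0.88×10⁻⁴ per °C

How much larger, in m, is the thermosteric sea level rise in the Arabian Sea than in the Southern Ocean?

A 200 × 0.83 × 3.5×10⁻⁴ = 0.05810 m
A 200–890 m: 2×10⁻⁴ × 690 × 0.25 = 0.03450 m
A total: 0.09260 m
B 270 × 1.8×10⁻⁴ × 0.68 = 0.033048 m
B Layer 2: 0.84×10⁻⁴ × 0.67 × 270 = 0.0151956 m
B 540–1320 m: 0.88×10⁻⁴ × 0.14 × 780 = 0.0096096 m
B total: 0.0578532 m
Difference: 0.09260 − 0.0578532 = 0.0347468 m

0.0347 m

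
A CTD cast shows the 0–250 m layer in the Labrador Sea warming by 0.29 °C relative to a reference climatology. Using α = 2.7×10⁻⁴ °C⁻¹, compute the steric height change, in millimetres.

Δh = 19.6 mm

Δh = αΔT·H = 2.7×10⁻⁴ × 0.29 × 250 = 0.019575 m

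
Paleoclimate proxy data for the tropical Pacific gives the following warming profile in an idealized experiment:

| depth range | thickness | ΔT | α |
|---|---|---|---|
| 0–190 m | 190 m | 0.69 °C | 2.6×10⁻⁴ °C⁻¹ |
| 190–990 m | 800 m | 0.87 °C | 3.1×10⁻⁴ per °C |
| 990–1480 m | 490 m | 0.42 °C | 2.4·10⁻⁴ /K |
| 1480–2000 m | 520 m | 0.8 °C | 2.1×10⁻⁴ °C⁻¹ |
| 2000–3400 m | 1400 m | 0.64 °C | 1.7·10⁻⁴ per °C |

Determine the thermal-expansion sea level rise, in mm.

0.69 × 190 × 2.6×10⁻⁴ = 0.034086 m
0.87 × 3.1×10⁻⁴ × 800 = 0.21576 m
990–1480 m: 490 × 0.42 × 2.4×10⁻⁴ = 0.049392 m
0.8 × 520 × 2.1×10⁻⁴ = 0.08736 m
2000–3400 m: 1.7×10⁻⁴ × 1400 × 0.64 = 0.15232 m
Δh = 0.034086 + 0.21576 + 0.049392 + 0.08736 + 0.15232 = 0.538918 m ≈ 539 mm

539 mm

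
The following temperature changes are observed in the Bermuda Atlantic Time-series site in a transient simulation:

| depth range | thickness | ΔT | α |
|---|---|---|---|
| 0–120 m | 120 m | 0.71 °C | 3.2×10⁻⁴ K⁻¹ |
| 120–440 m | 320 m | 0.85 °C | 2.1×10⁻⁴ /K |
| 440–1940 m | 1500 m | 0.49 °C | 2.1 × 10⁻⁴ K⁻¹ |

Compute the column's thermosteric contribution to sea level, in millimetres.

about 239 mm

Layer 1: 0.71 × 120 × 3.2×10⁻⁴ = 0.027264 m
320 × 0.85 × 2.1×10⁻⁴ = 0.05712 m
0.49 × 2.1×10⁻⁴ × 1500 = 0.15435 m
Δh = 0.027264 + 0.05712 + 0.15435 = 0.238734 m ≈ 239 mm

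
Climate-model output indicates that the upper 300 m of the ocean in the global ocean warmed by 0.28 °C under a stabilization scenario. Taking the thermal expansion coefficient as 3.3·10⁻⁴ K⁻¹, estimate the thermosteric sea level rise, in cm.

Δh = αΔT·H = 3.3×10⁻⁴ × 0.28 × 300 = 0.02772 m

Δh = 2.8 cm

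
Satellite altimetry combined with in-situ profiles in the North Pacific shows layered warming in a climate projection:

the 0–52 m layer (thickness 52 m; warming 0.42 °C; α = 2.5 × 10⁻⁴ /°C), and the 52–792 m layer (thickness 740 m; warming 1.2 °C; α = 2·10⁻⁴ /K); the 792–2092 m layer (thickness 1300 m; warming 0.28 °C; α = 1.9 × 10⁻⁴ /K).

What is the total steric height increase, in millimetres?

0–52 m: 0.42 × 2.5×10⁻⁴ × 52 = 0.00546 m
Layer 2: 2×10⁻⁴ × 1.2 × 740 = 0.17760 m
792–2092 m: 1300 × 1.9×10⁻⁴ × 0.28 = 0.06916 m
Δh = 0.00546 + 0.17760 + 0.06916 = 0.25222 m ≈ 252 mm

about 252 mm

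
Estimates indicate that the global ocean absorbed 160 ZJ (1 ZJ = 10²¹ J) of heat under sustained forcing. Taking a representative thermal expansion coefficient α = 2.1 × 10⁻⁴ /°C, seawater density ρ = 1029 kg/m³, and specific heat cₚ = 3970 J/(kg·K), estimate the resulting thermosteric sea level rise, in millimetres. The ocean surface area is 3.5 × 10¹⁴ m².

Per unit area: Q = 160×10²¹ / (3.5×10¹⁴) ≈ 4.571×10⁸ J/m²
Δh = αQ/(ρcₚ) = 2.1×10⁻⁴ × 4.571×10⁸ / (1029 × 3970) ≈ 0.023498 m

about 23.5 mm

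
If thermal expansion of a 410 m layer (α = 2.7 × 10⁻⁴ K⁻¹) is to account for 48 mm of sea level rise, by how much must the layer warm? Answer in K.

0.43 K

ΔT = Δh/(αH) = 0.048 / (2.7×10⁻⁴ × 410) ≈ 0.4336 K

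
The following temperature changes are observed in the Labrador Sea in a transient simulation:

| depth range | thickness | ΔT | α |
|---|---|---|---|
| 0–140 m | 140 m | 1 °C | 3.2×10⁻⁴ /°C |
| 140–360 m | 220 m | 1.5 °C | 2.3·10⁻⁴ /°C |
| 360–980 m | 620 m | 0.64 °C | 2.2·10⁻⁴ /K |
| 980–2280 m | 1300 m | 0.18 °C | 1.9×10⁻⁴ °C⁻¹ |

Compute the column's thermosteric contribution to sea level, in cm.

25 cm

Layer 1: 140 × 1 × 3.2×10⁻⁴ = 0.04480 m
140–360 m: 1.5 × 2.3×10⁻⁴ × 220 = 0.07590 m
620 × 0.64 × 2.2×10⁻⁴ = 0.087296 m
1300 × 0.18 × 1.9×10⁻⁴ = 0.04446 m
Δh = 0.04480 + 0.07590 + 0.087296 + 0.04446 = 0.252456 m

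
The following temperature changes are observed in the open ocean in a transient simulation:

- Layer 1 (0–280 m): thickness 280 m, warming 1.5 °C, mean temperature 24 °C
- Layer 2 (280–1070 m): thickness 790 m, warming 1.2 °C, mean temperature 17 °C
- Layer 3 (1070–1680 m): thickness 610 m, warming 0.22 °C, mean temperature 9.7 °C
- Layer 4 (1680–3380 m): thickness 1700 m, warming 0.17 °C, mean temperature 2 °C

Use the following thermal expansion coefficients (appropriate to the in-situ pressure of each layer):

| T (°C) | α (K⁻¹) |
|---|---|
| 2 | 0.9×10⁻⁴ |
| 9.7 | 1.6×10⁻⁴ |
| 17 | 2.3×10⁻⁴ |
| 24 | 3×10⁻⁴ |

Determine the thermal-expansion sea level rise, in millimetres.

Layer 1 at 24 °C → α = 3×10⁻⁴ K⁻¹
Layer 2 at 17 °C → α = 2.3×10⁻⁴ K⁻¹
Layer 3 at 9.7 °C → α = 1.6×10⁻⁴ K⁻¹
Layer 4 at 2 °C → α = 0.9×10⁻⁴ K⁻¹
Layer 1: 3×10⁻⁴ × 1.5 × 280 = 0.12600 m
Layer 2: 790 × 2.3×10⁻⁴ × 1.2 = 0.21804 m
0.22 × 610 × 1.6×10⁻⁴ = 0.021472 m
1700 × 0.9×10⁻⁴ × 0.17 = 0.02601 m
Δh = 0.12600 + 0.21804 + 0.021472 + 0.02601 = 0.391522 m

about 390 mm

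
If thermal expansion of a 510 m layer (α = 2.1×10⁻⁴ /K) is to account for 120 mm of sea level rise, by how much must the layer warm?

1.12 K

ΔT = Δh/(αH) = 0.12 / (2.1×10⁻⁴ × 510) ≈ 1.120 K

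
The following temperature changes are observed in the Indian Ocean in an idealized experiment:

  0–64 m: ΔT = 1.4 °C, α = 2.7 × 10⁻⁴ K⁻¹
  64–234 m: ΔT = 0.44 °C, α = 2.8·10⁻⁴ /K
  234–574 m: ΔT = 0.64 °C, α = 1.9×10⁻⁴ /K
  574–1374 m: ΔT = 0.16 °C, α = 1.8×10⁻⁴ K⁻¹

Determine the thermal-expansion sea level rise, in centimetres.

64 × 1.4 × 2.7×10⁻⁴ = 0.024192 m
2.8×10⁻⁴ × 170 × 0.44 = 0.020944 m
234–574 m: 0.64 × 340 × 1.9×10⁻⁴ = 0.041344 m
0.16 × 1.8×10⁻⁴ × 800 = 0.02304 m
Δh = 0.024192 + 0.020944 + 0.041344 + 0.02304 = 0.10952 m

11 cm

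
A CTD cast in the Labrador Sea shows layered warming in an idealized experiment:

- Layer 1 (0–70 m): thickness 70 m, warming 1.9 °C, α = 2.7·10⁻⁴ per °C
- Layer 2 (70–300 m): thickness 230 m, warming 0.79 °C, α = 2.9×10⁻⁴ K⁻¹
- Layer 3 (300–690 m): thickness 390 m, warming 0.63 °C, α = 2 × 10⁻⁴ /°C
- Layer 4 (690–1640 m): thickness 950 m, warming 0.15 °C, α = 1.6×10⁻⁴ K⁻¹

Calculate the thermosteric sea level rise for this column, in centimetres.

16.1 cm

Layer 1: 1.9 × 2.7×10⁻⁴ × 70 = 0.03591 m
70–300 m: 230 × 0.79 × 2.9×10⁻⁴ = 0.052693 m
300–690 m: 0.63 × 2×10⁻⁴ × 390 = 0.04914 m
Layer 4: 1.6×10⁻⁴ × 950 × 0.15 = 0.02280 m
Δh = 0.03591 + 0.052693 + 0.04914 + 0.02280 = 0.160543 m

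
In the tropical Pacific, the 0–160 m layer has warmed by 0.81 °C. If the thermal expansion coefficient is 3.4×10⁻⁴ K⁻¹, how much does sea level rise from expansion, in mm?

Δh = 44 mm

Δh = αΔT·H = 3.4×10⁻⁴ × 0.81 × 160 = 0.044064 m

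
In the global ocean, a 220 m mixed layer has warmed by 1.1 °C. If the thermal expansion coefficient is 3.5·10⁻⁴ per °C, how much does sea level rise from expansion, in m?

about 0.085 m

Δh = αΔT·H = 3.5×10⁻⁴ × 1.1 × 220 = 0.08470 m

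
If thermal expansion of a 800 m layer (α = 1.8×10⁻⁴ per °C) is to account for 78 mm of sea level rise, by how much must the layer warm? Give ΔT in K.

0.54 K

ΔT = Δh/(αH) = 0.078 / (1.8×10⁻⁴ × 800) ≈ 0.5417 K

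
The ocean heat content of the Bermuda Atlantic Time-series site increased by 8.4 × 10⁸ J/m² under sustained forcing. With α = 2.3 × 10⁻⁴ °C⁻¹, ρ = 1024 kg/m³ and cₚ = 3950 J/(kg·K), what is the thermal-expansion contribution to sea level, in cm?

Δh ≈ 4.78 cm

Δh = αQ/(ρcₚ) = 2.3×10⁻⁴ × 8.4×10⁸ / (1024 × 3950) ≈ 0.047765 m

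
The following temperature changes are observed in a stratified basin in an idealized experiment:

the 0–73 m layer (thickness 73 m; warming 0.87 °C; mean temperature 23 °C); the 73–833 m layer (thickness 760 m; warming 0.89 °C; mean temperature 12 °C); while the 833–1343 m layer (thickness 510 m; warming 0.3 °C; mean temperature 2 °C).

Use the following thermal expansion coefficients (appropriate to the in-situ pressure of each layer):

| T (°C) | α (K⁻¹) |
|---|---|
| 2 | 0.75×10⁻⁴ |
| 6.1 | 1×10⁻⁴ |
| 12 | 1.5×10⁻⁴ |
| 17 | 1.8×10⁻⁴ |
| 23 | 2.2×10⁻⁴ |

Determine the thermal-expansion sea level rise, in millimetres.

Layer 1 at 23 °C → α = 2.2×10⁻⁴ K⁻¹
Layer 2 at 12 °C → α = 1.5×10⁻⁴ K⁻¹
Layer 3 at 2 °C → α = 0.75×10⁻⁴ K⁻¹
Layer 1: 0.87 × 2.2×10⁻⁴ × 73 = 0.0139722 m
73–833 m: 0.89 × 1.5×10⁻⁴ × 760 = 0.10146 m
Layer 3: 510 × 0.3 × 0.75×10⁻⁴ = 0.011475 m
Δh = 0.0139722 + 0.10146 + 0.011475 = 0.1269072 m

127 mm of thermosteric rise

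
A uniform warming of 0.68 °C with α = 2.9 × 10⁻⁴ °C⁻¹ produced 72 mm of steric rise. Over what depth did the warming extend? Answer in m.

about 365 m

H = Δh/(αΔT) = 0.072 / (2.9×10⁻⁴ × 0.68) ≈ 365.1 m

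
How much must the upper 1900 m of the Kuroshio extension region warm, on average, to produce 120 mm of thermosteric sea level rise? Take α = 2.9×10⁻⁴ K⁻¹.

ΔT ≈ 0.218 K

ΔT = Δh/(αH) = 0.12 / (2.9×10⁻⁴ × 1900) ≈ 0.2178 K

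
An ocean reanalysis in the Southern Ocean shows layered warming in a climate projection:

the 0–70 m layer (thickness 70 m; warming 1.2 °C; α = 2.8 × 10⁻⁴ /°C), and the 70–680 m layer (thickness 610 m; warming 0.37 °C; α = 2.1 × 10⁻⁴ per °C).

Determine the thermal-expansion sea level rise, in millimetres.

71 mm of thermosteric rise

70 × 2.8×10⁻⁴ × 1.2 = 0.02352 m
0.37 × 2.1×10⁻⁴ × 610 = 0.047397 m
Δh = 0.02352 + 0.047397 = 0.070917 m ≈ 71 mm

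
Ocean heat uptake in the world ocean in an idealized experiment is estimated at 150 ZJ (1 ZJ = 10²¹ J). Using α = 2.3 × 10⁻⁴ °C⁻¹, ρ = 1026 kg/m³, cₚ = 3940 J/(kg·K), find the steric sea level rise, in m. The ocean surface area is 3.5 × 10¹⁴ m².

Per unit area: Q = 150×10²¹ / (3.5×10¹⁴) ≈ 4.286×10⁸ J/m²
Δh = αQ/(ρcₚ) = 2.3×10⁻⁴ × 4.286×10⁸ / (1026 × 3940) ≈ 0.024386 m

0.024 m of thermosteric rise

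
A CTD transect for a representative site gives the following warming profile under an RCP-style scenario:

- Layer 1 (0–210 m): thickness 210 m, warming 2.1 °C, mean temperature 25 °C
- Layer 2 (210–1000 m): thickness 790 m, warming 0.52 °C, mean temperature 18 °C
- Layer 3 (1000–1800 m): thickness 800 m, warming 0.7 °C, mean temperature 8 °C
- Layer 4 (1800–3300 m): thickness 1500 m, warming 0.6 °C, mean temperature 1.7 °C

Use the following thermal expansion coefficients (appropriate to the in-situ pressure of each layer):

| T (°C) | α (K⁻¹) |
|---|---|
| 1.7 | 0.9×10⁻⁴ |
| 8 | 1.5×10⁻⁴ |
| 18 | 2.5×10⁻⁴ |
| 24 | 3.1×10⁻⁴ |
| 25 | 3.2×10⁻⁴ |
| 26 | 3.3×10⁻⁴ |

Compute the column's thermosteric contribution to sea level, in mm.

Δh = 409 mm

Layer 1 at 25 °C → α = 3.2×10⁻⁴ K⁻¹
Layer 2 at 18 °C → α = 2.5×10⁻⁴ K⁻¹
Layer 3 at 8 °C → α = 1.5×10⁻⁴ K⁻¹
Layer 4 at 1.7 °C → α = 0.9×10⁻⁴ K⁻¹
0–210 m: 2.1 × 3.2×10⁻⁴ × 210 = 0.14112 m
210–1000 m: 790 × 2.5×10⁻⁴ × 0.52 = 0.10270 m
Layer 3: 1.5×10⁻⁴ × 800 × 0.7 = 0.08400 m
Layer 4: 0.6 × 1500 × 0.9×10⁻⁴ = 0.08100 m
Δh = 0.14112 + 0.10270 + 0.08400 + 0.08100 = 0.40882 m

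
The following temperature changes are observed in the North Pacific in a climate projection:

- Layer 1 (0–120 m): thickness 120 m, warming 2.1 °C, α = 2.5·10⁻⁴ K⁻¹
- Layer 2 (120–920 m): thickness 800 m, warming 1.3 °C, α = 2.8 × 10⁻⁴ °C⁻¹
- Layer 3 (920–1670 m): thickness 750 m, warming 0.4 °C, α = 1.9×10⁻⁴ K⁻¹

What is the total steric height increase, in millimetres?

411 mm of thermosteric rise

2.5×10⁻⁴ × 2.1 × 120 = 0.06300 m
2.8×10⁻⁴ × 800 × 1.3 = 0.29120 m
1.9×10⁻⁴ × 0.4 × 750 = 0.05700 m
Δh = 0.06300 + 0.29120 + 0.05700 = 0.41120 m ≈ 411 mm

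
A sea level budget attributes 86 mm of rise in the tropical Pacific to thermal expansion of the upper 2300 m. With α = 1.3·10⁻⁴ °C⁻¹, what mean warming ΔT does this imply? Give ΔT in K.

about 0.288 K

ΔT = Δh/(αH) = 0.086 / (1.3×10⁻⁴ × 2300) ≈ 0.2876 K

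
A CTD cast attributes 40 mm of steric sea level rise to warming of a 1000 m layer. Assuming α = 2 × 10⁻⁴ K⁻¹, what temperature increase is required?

about 0.200 °C

ΔT = Δh/(αH) = 0.04 / (2×10⁻⁴ × 1000) = 0.2000 °C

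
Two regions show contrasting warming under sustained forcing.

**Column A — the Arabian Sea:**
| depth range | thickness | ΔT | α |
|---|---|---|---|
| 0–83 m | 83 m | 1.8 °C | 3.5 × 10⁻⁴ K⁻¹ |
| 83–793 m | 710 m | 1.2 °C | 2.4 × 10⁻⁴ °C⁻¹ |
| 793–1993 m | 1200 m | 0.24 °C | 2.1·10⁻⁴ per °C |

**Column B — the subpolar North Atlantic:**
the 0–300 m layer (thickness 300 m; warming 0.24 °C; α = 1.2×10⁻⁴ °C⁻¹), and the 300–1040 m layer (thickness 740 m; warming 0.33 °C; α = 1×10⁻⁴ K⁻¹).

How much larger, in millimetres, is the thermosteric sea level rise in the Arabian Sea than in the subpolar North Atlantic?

284 mm

A Layer 1: 83 × 3.5×10⁻⁴ × 1.8 = 0.05229 m
A 83–793 m: 1.2 × 710 × 2.4×10⁻⁴ = 0.20448 m
A 793–1993 m: 0.24 × 1200 × 2.1×10⁻⁴ = 0.06048 m
A total: 0.31725 m
B 0.24 × 1.2×10⁻⁴ × 300 = 0.00864 m
B Layer 2: 1×10⁻⁴ × 740 × 0.33 = 0.02442 m
B total: 0.03306 m
Difference: 0.31725 − 0.03306 = 0.28419 m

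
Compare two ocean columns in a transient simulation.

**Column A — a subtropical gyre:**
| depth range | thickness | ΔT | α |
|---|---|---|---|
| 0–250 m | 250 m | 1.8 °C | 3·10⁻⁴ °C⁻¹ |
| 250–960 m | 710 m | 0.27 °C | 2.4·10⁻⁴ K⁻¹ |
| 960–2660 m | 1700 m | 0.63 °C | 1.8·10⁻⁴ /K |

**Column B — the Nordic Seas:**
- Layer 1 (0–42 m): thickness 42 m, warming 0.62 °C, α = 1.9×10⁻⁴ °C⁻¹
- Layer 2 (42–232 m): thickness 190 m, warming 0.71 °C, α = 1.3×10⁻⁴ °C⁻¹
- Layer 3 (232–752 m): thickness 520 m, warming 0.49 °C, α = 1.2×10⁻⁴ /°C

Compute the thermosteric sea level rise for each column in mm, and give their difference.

A 0–250 m: 250 × 3×10⁻⁴ × 1.8 = 0.13500 m
A 0.27 × 710 × 2.4×10⁻⁴ = 0.046008 m
A Layer 3: 1700 × 0.63 × 1.8×10⁻⁴ = 0.19278 m
A total: 0.373788 m
B Layer 1: 0.62 × 42 × 1.9×10⁻⁴ = 0.0049476 m
B 0.71 × 1.3×10⁻⁴ × 190 = 0.017537 m
B 232–752 m: 0.49 × 1.2×10⁻⁴ × 520 = 0.030576 m
B total: 0.0530606 m
Difference: 0.373788 − 0.0530606 = 0.3207274 m

Δh_A ≈ 370 mm, Δh_B ≈ 53 mm; difference ≈ 320 mm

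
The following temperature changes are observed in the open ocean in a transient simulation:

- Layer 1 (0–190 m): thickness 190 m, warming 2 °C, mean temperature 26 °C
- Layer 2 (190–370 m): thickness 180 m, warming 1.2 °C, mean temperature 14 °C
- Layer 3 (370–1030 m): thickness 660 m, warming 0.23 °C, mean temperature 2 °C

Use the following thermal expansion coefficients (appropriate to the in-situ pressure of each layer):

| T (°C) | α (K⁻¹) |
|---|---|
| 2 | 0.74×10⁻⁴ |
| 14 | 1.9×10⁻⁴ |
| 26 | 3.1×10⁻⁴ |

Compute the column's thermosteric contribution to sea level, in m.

Layer 1 at 26 °C → α = 3.1×10⁻⁴ K⁻¹
Layer 2 at 14 °C → α = 1.9×10⁻⁴ K⁻¹
Layer 3 at 2 °C → α = 0.74×10⁻⁴ K⁻¹
2 × 190 × 3.1×10⁻⁴ = 0.11780 m
Layer 2: 180 × 1.2 × 1.9×10⁻⁴ = 0.04104 m
0.23 × 0.74×10⁻⁴ × 660 = 0.0112332 m
Δh = 0.11780 + 0.04104 + 0.0112332 = 0.1700732 m ≈ 0.170 m

Δh = 0.170 m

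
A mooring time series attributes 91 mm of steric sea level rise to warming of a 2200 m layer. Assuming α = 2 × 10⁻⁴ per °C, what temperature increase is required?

ΔT ≈ 0.207 K

ΔT = Δh/(αH) = 0.091 / (2×10⁻⁴ × 2200) ≈ 0.2068 K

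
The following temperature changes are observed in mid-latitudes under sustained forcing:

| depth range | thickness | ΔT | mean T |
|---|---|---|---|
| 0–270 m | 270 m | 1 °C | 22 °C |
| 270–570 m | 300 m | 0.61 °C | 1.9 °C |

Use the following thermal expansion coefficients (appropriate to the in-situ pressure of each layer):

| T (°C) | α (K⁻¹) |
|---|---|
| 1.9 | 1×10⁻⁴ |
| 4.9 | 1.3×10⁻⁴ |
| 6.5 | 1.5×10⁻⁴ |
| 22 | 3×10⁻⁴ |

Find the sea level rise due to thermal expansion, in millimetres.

Layer 1 at 22 °C → α = 3×10⁻⁴ K⁻¹
Layer 2 at 1.9 °C → α = 1×10⁻⁴ K⁻¹
270 × 1 × 3×10⁻⁴ = 0.08100 m
Layer 2: 1×10⁻⁴ × 0.61 × 300 = 0.01830 m
Δh = 0.08100 + 0.01830 = 0.09930 m

about 99.3 mm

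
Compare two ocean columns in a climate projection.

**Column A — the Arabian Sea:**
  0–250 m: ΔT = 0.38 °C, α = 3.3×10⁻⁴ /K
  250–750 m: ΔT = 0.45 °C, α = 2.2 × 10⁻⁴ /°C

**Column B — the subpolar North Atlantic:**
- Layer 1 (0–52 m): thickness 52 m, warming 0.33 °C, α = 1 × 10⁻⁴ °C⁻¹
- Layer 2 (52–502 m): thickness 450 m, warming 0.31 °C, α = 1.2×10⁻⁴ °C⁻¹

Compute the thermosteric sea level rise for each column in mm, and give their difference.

A 250 × 3.3×10⁻⁴ × 0.38 = 0.03135 m
A 500 × 2.2×10⁻⁴ × 0.45 = 0.04950 m
A total: 0.08085 m
B Layer 1: 0.33 × 52 × 1×10⁻⁴ = 0.001716 m
B 52–502 m: 0.31 × 1.2×10⁻⁴ × 450 = 0.01674 m
B total: 0.018456 m
Difference: 0.08085 − 0.018456 = 0.062394 m

A: 81 mm; B: 18 mm; difference 62 mm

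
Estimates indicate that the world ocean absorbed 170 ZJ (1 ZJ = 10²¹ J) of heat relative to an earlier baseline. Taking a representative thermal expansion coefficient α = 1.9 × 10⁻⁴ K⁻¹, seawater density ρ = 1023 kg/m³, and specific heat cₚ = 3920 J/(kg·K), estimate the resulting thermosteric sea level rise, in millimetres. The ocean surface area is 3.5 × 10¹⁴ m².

Per unit area: Q = 170×10²¹ / (3.5×10¹⁴) ≈ 4.857×10⁸ J/m²
Δh = αQ/(ρcₚ) = 1.9×10⁻⁴ × 4.857×10⁸ / (1023 × 3920) ≈ 0.023012 m

Δh = 23 mm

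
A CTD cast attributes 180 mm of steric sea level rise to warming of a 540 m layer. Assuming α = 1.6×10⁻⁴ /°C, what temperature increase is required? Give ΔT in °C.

2.1 °C

ΔT = Δh/(αH) = 0.18 / (1.6×10⁻⁴ × 540) ≈ 2.083 °C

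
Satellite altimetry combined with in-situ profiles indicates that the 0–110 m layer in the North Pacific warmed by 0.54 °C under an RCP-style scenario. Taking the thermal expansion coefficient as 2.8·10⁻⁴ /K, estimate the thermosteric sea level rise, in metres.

Δh = αΔT·H = 2.8×10⁻⁴ × 0.54 × 110 = 0.016632 m

0.0166 m of thermosteric rise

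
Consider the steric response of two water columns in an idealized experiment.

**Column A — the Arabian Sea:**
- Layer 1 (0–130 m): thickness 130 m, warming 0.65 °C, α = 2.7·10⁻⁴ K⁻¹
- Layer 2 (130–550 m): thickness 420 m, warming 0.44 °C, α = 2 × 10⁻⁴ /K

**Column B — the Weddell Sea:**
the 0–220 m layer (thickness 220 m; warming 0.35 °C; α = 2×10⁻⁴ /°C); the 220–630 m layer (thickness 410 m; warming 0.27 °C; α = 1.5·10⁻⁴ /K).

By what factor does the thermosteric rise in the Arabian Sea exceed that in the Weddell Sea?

A Layer 1: 130 × 0.65 × 2.7×10⁻⁴ = 0.022815 m
A 130–550 m: 420 × 2×10⁻⁴ × 0.44 = 0.03696 m
A total: 0.059775 m
B Layer 1: 0.35 × 220 × 2×10⁻⁴ = 0.01540 m
B 0.27 × 410 × 1.5×10⁻⁴ = 0.016605 m
B total: 0.032005 m
Ratio: 0.059775 / 0.032005 ≈ 1.868

1.9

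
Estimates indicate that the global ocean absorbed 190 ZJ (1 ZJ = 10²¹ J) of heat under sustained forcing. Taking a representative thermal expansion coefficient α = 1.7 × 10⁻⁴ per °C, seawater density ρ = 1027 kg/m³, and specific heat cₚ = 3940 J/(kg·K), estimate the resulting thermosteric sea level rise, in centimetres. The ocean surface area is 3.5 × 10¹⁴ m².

Per unit area: Q = 190×10²¹ / (3.5×10¹⁴) ≈ 5.429×10⁸ J/m²
Δh = αQ/(ρcₚ) = 1.7×10⁻⁴ × 5.429×10⁸ / (1027 × 3940) ≈ 0.022809 m

Δh = 2.28 cm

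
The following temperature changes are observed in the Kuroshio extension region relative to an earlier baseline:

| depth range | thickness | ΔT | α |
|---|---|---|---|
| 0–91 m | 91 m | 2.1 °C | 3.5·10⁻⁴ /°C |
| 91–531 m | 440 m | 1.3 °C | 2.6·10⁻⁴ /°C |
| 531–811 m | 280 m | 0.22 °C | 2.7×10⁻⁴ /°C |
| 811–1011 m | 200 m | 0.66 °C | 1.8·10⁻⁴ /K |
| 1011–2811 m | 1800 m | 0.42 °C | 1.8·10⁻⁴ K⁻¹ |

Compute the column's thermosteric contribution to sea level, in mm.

Layer 1: 91 × 3.5×10⁻⁴ × 2.1 = 0.066885 m
91–531 m: 440 × 2.6×10⁻⁴ × 1.3 = 0.14872 m
280 × 0.22 × 2.7×10⁻⁴ = 0.016632 m
811–1011 m: 1.8×10⁻⁴ × 0.66 × 200 = 0.02376 m
Layer 5: 1.8×10⁻⁴ × 1800 × 0.42 = 0.13608 m
Δh = 0.066885 + 0.14872 + 0.016632 + 0.02376 + 0.13608 = 0.392077 m ≈ 390 mm

Δh ≈ 390 mm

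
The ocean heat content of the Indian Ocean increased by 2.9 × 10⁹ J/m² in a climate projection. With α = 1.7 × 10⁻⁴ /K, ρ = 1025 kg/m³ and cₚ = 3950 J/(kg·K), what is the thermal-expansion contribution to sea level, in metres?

about 0.12 m

Δh = αQ/(ρcₚ) = 1.7×10⁻⁴ × 2.9×10⁹ / (1025 × 3950) ≈ 0.12177 m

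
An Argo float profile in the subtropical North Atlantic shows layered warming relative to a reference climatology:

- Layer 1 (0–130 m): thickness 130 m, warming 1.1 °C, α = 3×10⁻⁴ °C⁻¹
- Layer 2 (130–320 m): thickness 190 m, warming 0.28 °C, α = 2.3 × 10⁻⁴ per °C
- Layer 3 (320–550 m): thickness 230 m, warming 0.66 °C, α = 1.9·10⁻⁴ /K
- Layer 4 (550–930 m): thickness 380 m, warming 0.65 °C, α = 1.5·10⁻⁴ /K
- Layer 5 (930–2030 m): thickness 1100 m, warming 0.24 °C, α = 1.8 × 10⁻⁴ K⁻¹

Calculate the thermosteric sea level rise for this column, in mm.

169 mm

0–130 m: 3×10⁻⁴ × 130 × 1.1 = 0.04290 m
130–320 m: 190 × 2.3×10⁻⁴ × 0.28 = 0.012236 m
Layer 3: 0.66 × 230 × 1.9×10⁻⁴ = 0.028842 m
Layer 4: 0.65 × 1.5×10⁻⁴ × 380 = 0.03705 m
930–2030 m: 1100 × 1.8×10⁻⁴ × 0.24 = 0.04752 m
Δh = 0.04290 + 0.012236 + 0.028842 + 0.03705 + 0.04752 = 0.168548 m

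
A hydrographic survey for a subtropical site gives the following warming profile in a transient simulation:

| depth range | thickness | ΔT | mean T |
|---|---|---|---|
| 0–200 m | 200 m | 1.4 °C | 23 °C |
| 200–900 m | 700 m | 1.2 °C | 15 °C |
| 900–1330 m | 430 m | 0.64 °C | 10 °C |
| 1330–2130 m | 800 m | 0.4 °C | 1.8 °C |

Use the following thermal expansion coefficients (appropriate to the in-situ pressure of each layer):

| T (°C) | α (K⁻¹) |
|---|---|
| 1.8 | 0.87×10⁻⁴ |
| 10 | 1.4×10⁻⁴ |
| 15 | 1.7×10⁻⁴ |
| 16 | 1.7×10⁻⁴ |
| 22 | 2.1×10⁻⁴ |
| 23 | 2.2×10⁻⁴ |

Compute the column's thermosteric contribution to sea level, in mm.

Layer 1 at 23 °C → α = 2.2×10⁻⁴ K⁻¹
Layer 2 at 15 °C → α = 1.7×10⁻⁴ K⁻¹
Layer 3 at 10 °C → α = 1.4×10⁻⁴ K⁻¹
Layer 4 at 1.8 °C → α = 0.87×10⁻⁴ K⁻¹
Layer 1: 200 × 1.4 × 2.2×10⁻⁴ = 0.06160 m
Layer 2: 700 × 1.2 × 1.7×10⁻⁴ = 0.14280 m
900–1330 m: 430 × 1.4×10⁻⁴ × 0.64 = 0.038528 m
Layer 4: 800 × 0.87×10⁻⁴ × 0.4 = 0.02784 m
Δh = 0.06160 + 0.14280 + 0.038528 + 0.02784 = 0.270768 m ≈ 271 mm

271 mm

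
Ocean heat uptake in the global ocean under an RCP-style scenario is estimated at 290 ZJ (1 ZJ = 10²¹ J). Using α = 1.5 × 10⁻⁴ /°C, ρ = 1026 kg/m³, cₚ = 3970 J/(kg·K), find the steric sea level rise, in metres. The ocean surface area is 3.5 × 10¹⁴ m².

0.0305 m of thermosteric rise

Per unit area: Q = 290×10²¹ / (3.5×10¹⁴) ≈ 8.286×10⁸ J/m²
Δh = αQ/(ρcₚ) = 1.5×10⁻⁴ × 8.286×10⁸ / (1026 × 3970) ≈ 0.030514 m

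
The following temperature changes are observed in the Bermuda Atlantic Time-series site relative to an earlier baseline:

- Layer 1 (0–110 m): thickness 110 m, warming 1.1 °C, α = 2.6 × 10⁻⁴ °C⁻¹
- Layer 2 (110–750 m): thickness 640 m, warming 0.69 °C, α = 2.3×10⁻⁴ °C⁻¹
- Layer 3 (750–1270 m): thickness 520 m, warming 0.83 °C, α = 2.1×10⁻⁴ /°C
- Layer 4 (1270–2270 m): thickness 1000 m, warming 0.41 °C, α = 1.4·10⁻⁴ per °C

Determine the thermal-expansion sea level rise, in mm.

281 mm

Layer 1: 2.6×10⁻⁴ × 1.1 × 110 = 0.03146 m
2.3×10⁻⁴ × 0.69 × 640 = 0.101568 m
750–1270 m: 2.1×10⁻⁴ × 520 × 0.83 = 0.090636 m
1270–2270 m: 0.41 × 1000 × 1.4×10⁻⁴ = 0.05740 m
Δh = 0.03146 + 0.101568 + 0.090636 + 0.05740 = 0.281064 m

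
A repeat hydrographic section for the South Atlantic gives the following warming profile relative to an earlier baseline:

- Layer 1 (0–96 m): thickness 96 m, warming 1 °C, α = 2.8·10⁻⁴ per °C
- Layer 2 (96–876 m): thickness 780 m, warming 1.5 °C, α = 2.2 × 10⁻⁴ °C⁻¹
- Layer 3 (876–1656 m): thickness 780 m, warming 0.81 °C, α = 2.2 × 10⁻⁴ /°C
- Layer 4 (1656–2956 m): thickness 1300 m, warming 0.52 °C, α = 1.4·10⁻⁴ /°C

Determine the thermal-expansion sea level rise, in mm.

Δh = 518 mm

0–96 m: 1 × 96 × 2.8×10⁻⁴ = 0.02688 m
Layer 2: 780 × 1.5 × 2.2×10⁻⁴ = 0.25740 m
0.81 × 2.2×10⁻⁴ × 780 = 0.138996 m
1300 × 1.4×10⁻⁴ × 0.52 = 0.09464 m
Δh = 0.02688 + 0.25740 + 0.138996 + 0.09464 = 0.517916 m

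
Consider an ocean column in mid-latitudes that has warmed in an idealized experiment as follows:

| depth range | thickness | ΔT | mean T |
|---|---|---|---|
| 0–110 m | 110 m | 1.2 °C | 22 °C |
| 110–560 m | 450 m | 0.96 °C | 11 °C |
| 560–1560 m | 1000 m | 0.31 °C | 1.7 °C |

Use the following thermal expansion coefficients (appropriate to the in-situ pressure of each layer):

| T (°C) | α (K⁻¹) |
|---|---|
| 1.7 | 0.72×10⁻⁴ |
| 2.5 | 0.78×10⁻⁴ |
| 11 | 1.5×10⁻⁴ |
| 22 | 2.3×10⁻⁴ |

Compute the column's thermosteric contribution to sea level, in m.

about 0.117 m

Layer 1 at 22 °C → α = 2.3×10⁻⁴ K⁻¹
Layer 2 at 11 °C → α = 1.5×10⁻⁴ K⁻¹
Layer 3 at 1.7 °C → α = 0.72×10⁻⁴ K⁻¹
0–110 m: 110 × 2.3×10⁻⁴ × 1.2 = 0.03036 m
450 × 1.5×10⁻⁴ × 0.96 = 0.06480 m
0.31 × 1000 × 0.72×10⁻⁴ = 0.02232 m
Δh = 0.03036 + 0.06480 + 0.02232 = 0.11748 m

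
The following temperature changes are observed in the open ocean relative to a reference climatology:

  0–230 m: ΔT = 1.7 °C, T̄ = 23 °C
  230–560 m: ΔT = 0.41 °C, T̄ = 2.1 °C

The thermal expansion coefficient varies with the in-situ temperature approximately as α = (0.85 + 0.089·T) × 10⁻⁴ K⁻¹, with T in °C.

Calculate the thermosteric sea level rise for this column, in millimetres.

about 127 mm

Layer 1: α = (0.85 + 0.089×23)×10⁻⁴ = 2.897×10⁻⁴ K⁻¹
Layer 2: α = (0.85 + 0.089×2.1)×10⁻⁴ = 1.0369×10⁻⁴ K⁻¹
2.897×10⁻⁴ × 230 × 1.7 = 0.1132727 m
Layer 2: 330 × 1.0369×10⁻⁴ × 0.41 = 0.014029257 m
Δh = 0.1132727 + 0.014029257 = 0.127301957 m ≈ 127 mm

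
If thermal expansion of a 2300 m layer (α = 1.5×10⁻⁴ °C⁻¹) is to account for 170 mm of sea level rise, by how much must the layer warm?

ΔT ≈ 0.49 K

ΔT = Δh/(αH) = 0.17 / (1.5×10⁻⁴ × 2300) ≈ 0.4928 K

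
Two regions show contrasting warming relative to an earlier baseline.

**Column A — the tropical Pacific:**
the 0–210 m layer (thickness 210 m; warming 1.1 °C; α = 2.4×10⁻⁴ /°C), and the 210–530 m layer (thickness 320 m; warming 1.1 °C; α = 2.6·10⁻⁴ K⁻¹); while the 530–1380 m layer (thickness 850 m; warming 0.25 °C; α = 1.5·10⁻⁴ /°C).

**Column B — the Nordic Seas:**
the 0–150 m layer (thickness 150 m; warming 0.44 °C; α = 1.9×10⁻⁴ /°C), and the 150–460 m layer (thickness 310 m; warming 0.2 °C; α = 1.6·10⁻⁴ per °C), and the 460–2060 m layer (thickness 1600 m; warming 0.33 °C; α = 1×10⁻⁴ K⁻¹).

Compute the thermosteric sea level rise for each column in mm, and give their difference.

A 1.1 × 210 × 2.4×10⁻⁴ = 0.05544 m
A 210–530 m: 320 × 2.6×10⁻⁴ × 1.1 = 0.09152 m
A Layer 3: 1.5×10⁻⁴ × 850 × 0.25 = 0.031875 m
A total: 0.178835 m
B Layer 1: 1.9×10⁻⁴ × 0.44 × 150 = 0.01254 m
B Layer 2: 0.2 × 1.6×10⁻⁴ × 310 = 0.00992 m
B 460–2060 m: 1×10⁻⁴ × 0.33 × 1600 = 0.05280 m
B total: 0.07526 m
Difference: 0.178835 − 0.07526 = 0.103575 m

Δh_A ≈ 180 mm, Δh_B ≈ 75 mm; difference ≈ 100 mm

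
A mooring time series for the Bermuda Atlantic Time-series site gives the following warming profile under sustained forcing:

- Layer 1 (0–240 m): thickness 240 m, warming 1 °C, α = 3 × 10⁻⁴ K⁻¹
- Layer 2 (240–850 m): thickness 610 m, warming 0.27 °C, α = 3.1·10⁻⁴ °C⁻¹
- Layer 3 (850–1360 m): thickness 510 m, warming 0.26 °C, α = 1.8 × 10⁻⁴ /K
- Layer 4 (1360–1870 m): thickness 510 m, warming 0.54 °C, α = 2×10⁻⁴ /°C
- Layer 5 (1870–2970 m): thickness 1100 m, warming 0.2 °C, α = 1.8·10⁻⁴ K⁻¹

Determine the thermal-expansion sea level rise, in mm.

about 242 mm

0–240 m: 3×10⁻⁴ × 240 × 1 = 0.07200 m
Layer 2: 610 × 0.27 × 3.1×10⁻⁴ = 0.051057 m
850–1360 m: 1.8×10⁻⁴ × 0.26 × 510 = 0.023868 m
0.54 × 510 × 2×10⁻⁴ = 0.05508 m
Layer 5: 0.2 × 1.8×10⁻⁴ × 1100 = 0.03960 m
Δh = 0.07200 + 0.051057 + 0.023868 + 0.05508 + 0.03960 = 0.241605 m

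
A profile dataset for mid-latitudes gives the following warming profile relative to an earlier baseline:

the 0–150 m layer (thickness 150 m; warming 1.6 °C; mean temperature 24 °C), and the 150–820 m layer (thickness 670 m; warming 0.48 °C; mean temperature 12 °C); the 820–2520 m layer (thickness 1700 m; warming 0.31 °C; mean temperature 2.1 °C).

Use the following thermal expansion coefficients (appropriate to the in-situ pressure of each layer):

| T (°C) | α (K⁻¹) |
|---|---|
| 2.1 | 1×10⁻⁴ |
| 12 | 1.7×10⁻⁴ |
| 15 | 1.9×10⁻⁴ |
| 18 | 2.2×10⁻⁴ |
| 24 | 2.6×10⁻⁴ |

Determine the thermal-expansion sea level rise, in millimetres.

170 mm of thermosteric rise

Layer 1 at 24 °C → α = 2.6×10⁻⁴ K⁻¹
Layer 2 at 12 °C → α = 1.7×10⁻⁴ K⁻¹
Layer 3 at 2.1 °C → α = 1×10⁻⁴ K⁻¹
0–150 m: 150 × 2.6×10⁻⁴ × 1.6 = 0.06240 m
150–820 m: 1.7×10⁻⁴ × 670 × 0.48 = 0.054672 m
1700 × 1×10⁻⁴ × 0.31 = 0.05270 m
Δh = 0.06240 + 0.054672 + 0.05270 = 0.169772 m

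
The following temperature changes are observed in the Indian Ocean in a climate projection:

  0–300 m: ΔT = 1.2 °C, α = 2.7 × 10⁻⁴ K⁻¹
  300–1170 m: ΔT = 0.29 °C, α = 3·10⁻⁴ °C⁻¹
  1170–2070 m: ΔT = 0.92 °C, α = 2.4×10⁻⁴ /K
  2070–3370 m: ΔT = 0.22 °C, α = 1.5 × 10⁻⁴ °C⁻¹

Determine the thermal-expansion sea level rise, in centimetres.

Δh ≈ 41 cm

Layer 1: 2.7×10⁻⁴ × 1.2 × 300 = 0.09720 m
300–1170 m: 870 × 0.29 × 3×10⁻⁴ = 0.07569 m
2.4×10⁻⁴ × 900 × 0.92 = 0.19872 m
2070–3370 m: 0.22 × 1300 × 1.5×10⁻⁴ = 0.04290 m
Δh = 0.09720 + 0.07569 + 0.19872 + 0.04290 = 0.41451 m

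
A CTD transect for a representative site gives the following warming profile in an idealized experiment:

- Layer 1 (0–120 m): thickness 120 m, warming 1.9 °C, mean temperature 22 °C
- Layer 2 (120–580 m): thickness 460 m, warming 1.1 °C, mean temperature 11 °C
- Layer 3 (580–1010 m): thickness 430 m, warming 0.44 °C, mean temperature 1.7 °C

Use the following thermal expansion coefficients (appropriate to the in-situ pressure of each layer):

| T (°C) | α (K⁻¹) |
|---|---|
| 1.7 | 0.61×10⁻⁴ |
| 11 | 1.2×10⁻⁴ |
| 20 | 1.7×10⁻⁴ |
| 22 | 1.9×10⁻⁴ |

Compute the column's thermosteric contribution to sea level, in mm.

Layer 1 at 22 °C → α = 1.9×10⁻⁴ K⁻¹
Layer 2 at 11 °C → α = 1.2×10⁻⁴ K⁻¹
Layer 3 at 1.7 °C → α = 0.61×10⁻⁴ K⁻¹
Layer 1: 1.9 × 120 × 1.9×10⁻⁴ = 0.04332 m
120–580 m: 460 × 1.1 × 1.2×10⁻⁴ = 0.06072 m
Layer 3: 430 × 0.61×10⁻⁴ × 0.44 = 0.0115412 m
Δh = 0.04332 + 0.06072 + 0.0115412 = 0.1155812 m

116 mm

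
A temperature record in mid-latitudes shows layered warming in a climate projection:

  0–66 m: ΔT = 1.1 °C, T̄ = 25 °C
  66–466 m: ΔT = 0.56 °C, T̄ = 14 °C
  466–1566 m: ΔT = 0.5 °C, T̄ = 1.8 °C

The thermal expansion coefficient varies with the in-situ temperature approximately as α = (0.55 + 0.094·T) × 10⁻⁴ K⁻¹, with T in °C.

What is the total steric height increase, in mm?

Δh = 102 mm

Layer 1: α = (0.55 + 0.094×25)×10⁻⁴ = 2.9×10⁻⁴ K⁻¹
Layer 2: α = (0.55 + 0.094×14)×10⁻⁴ = 1.866×10⁻⁴ K⁻¹
Layer 3: α = (0.55 + 0.094×1.8)×10⁻⁴ = 0.7192×10⁻⁴ K⁻¹
Layer 1: 1.1 × 2.9×10⁻⁴ × 66 = 0.021054 m
400 × 1.866×10⁻⁴ × 0.56 = 0.0417984 m
466–1566 m: 0.5 × 0.7192×10⁻⁴ × 1100 = 0.039556 m
Δh = 0.021054 + 0.0417984 + 0.039556 = 0.1024084 m ≈ 102 mm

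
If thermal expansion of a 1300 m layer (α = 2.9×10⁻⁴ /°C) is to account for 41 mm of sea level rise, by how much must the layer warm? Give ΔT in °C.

ΔT = Δh/(αH) = 0.041 / (2.9×10⁻⁴ × 1300) ≈ 0.1088 °C

0.109 °C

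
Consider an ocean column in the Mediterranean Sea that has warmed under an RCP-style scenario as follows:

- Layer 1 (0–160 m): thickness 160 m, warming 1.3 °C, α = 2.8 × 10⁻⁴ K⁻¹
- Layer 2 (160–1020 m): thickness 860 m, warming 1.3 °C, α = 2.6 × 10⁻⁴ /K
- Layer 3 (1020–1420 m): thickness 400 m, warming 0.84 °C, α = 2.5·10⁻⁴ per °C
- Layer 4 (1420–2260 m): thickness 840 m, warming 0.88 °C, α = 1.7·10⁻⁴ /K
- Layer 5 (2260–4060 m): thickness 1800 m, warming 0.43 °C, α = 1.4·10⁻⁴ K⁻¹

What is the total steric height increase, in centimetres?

67 cm of thermosteric rise

0–160 m: 1.3 × 2.8×10⁻⁴ × 160 = 0.05824 m
160–1020 m: 2.6×10⁻⁴ × 1.3 × 860 = 0.29068 m
400 × 2.5×10⁻⁴ × 0.84 = 0.08400 m
0.88 × 840 × 1.7×10⁻⁴ = 0.125664 m
0.43 × 1800 × 1.4×10⁻⁴ = 0.10836 m
Δh = 0.05824 + 0.29068 + 0.08400 + 0.125664 + 0.10836 = 0.666944 m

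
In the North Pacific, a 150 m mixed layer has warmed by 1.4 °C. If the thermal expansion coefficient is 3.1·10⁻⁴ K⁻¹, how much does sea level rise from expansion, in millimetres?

65.1 mm

Δh = αΔT·H = 3.1×10⁻⁴ × 1.4 × 150 = 0.06510 m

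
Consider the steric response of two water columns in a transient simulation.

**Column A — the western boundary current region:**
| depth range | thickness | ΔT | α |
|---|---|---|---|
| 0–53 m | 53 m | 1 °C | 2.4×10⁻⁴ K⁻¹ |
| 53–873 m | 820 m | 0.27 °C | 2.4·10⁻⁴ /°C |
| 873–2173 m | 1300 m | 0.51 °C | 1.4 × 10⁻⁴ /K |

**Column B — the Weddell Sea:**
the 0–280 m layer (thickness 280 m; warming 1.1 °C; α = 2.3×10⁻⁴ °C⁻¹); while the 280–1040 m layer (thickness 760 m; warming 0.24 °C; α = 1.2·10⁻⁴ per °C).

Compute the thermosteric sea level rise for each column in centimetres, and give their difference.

A Layer 1: 1 × 53 × 2.4×10⁻⁴ = 0.01272 m
A 53–873 m: 820 × 0.27 × 2.4×10⁻⁴ = 0.053136 m
A 873–2173 m: 1.4×10⁻⁴ × 0.51 × 1300 = 0.09282 m
A total: 0.158676 m
B 0–280 m: 1.1 × 280 × 2.3×10⁻⁴ = 0.07084 m
B 280–1040 m: 760 × 1.2×10⁻⁴ × 0.24 = 0.021888 m
B total: 0.092728 m
Difference: 0.158676 − 0.092728 = 0.065948 m

Δh_A ≈ 15.9 cm, Δh_B ≈ 9.27 cm; difference ≈ 6.59 cm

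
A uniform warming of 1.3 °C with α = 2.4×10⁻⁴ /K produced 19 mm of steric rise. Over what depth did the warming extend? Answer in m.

about 61 m

H = Δh/(αΔT) = 0.019 / (2.4×10⁻⁴ × 1.3) ≈ 60.90 m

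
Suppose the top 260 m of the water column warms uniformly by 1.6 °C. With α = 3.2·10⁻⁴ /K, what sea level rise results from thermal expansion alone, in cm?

Δh = αΔT·H = 3.2×10⁻⁴ × 1.6 × 260 = 0.13312 m

13.3 cm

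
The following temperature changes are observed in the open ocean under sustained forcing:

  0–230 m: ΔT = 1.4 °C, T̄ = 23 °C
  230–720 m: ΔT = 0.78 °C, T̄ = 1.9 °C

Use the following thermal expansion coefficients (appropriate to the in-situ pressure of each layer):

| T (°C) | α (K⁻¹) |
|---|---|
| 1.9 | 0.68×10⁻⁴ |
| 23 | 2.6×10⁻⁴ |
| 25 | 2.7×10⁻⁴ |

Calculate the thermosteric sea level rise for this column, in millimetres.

Δh ≈ 110 mm

Layer 1 at 23 °C → α = 2.6×10⁻⁴ K⁻¹
Layer 2 at 1.9 °C → α = 0.68×10⁻⁴ K⁻¹
Layer 1: 2.6×10⁻⁴ × 1.4 × 230 = 0.08372 m
Layer 2: 0.68×10⁻⁴ × 0.78 × 490 = 0.0259896 m
Δh = 0.08372 + 0.0259896 = 0.1097096 m ≈ 110 mm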